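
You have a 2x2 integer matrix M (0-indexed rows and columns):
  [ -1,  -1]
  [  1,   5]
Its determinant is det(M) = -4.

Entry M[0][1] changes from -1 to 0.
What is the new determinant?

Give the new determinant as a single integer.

Answer: -5

Derivation:
det is linear in row 0: changing M[0][1] by delta changes det by delta * cofactor(0,1).
Cofactor C_01 = (-1)^(0+1) * minor(0,1) = -1
Entry delta = 0 - -1 = 1
Det delta = 1 * -1 = -1
New det = -4 + -1 = -5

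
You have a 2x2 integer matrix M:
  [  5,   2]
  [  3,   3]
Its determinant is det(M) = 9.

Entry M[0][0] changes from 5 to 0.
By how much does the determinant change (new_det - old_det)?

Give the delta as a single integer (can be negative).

Answer: -15

Derivation:
Cofactor C_00 = 3
Entry delta = 0 - 5 = -5
Det delta = entry_delta * cofactor = -5 * 3 = -15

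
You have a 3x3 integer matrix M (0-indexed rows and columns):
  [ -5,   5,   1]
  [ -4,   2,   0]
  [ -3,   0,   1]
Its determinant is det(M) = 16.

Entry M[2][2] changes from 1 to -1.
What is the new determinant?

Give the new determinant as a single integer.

Answer: -4

Derivation:
det is linear in row 2: changing M[2][2] by delta changes det by delta * cofactor(2,2).
Cofactor C_22 = (-1)^(2+2) * minor(2,2) = 10
Entry delta = -1 - 1 = -2
Det delta = -2 * 10 = -20
New det = 16 + -20 = -4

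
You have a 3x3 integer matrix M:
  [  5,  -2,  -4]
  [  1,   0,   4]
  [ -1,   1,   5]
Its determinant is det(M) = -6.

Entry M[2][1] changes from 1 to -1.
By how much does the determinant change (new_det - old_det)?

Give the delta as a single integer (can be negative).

Cofactor C_21 = -24
Entry delta = -1 - 1 = -2
Det delta = entry_delta * cofactor = -2 * -24 = 48

Answer: 48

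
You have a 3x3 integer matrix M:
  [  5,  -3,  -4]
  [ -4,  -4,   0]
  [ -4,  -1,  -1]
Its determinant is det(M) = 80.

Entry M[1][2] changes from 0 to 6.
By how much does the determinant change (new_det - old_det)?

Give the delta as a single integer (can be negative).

Answer: 102

Derivation:
Cofactor C_12 = 17
Entry delta = 6 - 0 = 6
Det delta = entry_delta * cofactor = 6 * 17 = 102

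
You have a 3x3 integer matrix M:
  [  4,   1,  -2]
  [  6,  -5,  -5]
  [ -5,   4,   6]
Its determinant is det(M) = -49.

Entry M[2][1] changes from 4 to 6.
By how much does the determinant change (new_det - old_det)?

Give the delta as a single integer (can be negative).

Cofactor C_21 = 8
Entry delta = 6 - 4 = 2
Det delta = entry_delta * cofactor = 2 * 8 = 16

Answer: 16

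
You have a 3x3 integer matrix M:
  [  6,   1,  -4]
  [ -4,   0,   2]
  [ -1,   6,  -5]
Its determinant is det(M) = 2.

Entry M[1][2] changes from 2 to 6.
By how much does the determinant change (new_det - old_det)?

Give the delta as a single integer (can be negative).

Answer: -148

Derivation:
Cofactor C_12 = -37
Entry delta = 6 - 2 = 4
Det delta = entry_delta * cofactor = 4 * -37 = -148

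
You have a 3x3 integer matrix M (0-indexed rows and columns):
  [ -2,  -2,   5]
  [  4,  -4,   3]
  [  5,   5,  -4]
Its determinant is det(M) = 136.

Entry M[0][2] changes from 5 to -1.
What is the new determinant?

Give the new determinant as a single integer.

Answer: -104

Derivation:
det is linear in row 0: changing M[0][2] by delta changes det by delta * cofactor(0,2).
Cofactor C_02 = (-1)^(0+2) * minor(0,2) = 40
Entry delta = -1 - 5 = -6
Det delta = -6 * 40 = -240
New det = 136 + -240 = -104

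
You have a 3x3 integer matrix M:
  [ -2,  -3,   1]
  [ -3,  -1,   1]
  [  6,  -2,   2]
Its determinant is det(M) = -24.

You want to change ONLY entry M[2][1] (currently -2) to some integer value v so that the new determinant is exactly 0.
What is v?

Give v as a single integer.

det is linear in entry M[2][1]: det = old_det + (v - -2) * C_21
Cofactor C_21 = -1
Want det = 0: -24 + (v - -2) * -1 = 0
  (v - -2) = 24 / -1 = -24
  v = -2 + (-24) = -26

Answer: -26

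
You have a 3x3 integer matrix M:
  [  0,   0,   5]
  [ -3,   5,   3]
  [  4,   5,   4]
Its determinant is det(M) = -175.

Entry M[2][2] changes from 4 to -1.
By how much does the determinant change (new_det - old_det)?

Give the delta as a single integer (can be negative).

Cofactor C_22 = 0
Entry delta = -1 - 4 = -5
Det delta = entry_delta * cofactor = -5 * 0 = 0

Answer: 0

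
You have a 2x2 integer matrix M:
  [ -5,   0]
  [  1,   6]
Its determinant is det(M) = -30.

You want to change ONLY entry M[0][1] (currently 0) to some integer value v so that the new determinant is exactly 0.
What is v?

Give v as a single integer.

Answer: -30

Derivation:
det is linear in entry M[0][1]: det = old_det + (v - 0) * C_01
Cofactor C_01 = -1
Want det = 0: -30 + (v - 0) * -1 = 0
  (v - 0) = 30 / -1 = -30
  v = 0 + (-30) = -30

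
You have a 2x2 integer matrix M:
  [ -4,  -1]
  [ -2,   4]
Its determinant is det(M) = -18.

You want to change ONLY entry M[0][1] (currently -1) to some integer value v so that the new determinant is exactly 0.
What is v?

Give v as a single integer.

Answer: 8

Derivation:
det is linear in entry M[0][1]: det = old_det + (v - -1) * C_01
Cofactor C_01 = 2
Want det = 0: -18 + (v - -1) * 2 = 0
  (v - -1) = 18 / 2 = 9
  v = -1 + (9) = 8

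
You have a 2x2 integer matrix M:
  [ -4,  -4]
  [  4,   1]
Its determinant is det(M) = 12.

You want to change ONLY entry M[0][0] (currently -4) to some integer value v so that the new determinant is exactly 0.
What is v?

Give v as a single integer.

Answer: -16

Derivation:
det is linear in entry M[0][0]: det = old_det + (v - -4) * C_00
Cofactor C_00 = 1
Want det = 0: 12 + (v - -4) * 1 = 0
  (v - -4) = -12 / 1 = -12
  v = -4 + (-12) = -16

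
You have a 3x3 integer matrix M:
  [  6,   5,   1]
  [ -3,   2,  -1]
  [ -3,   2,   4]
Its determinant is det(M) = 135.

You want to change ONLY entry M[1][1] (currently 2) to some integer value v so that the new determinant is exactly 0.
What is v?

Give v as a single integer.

Answer: -3

Derivation:
det is linear in entry M[1][1]: det = old_det + (v - 2) * C_11
Cofactor C_11 = 27
Want det = 0: 135 + (v - 2) * 27 = 0
  (v - 2) = -135 / 27 = -5
  v = 2 + (-5) = -3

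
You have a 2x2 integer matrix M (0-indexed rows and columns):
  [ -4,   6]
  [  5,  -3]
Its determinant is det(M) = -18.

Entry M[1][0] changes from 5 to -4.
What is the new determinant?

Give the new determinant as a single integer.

det is linear in row 1: changing M[1][0] by delta changes det by delta * cofactor(1,0).
Cofactor C_10 = (-1)^(1+0) * minor(1,0) = -6
Entry delta = -4 - 5 = -9
Det delta = -9 * -6 = 54
New det = -18 + 54 = 36

Answer: 36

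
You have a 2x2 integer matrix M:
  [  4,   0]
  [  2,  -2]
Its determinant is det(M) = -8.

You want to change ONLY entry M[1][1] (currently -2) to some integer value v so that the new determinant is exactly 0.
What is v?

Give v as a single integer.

det is linear in entry M[1][1]: det = old_det + (v - -2) * C_11
Cofactor C_11 = 4
Want det = 0: -8 + (v - -2) * 4 = 0
  (v - -2) = 8 / 4 = 2
  v = -2 + (2) = 0

Answer: 0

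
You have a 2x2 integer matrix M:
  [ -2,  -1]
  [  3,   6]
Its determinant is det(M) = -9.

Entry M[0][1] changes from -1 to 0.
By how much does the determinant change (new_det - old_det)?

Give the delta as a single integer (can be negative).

Cofactor C_01 = -3
Entry delta = 0 - -1 = 1
Det delta = entry_delta * cofactor = 1 * -3 = -3

Answer: -3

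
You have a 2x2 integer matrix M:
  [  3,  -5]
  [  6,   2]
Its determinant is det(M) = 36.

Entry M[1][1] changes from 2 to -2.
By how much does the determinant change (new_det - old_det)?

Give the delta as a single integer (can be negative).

Cofactor C_11 = 3
Entry delta = -2 - 2 = -4
Det delta = entry_delta * cofactor = -4 * 3 = -12

Answer: -12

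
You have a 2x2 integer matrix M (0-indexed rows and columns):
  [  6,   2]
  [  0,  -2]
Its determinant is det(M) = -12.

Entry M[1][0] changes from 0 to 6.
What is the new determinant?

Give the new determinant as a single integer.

det is linear in row 1: changing M[1][0] by delta changes det by delta * cofactor(1,0).
Cofactor C_10 = (-1)^(1+0) * minor(1,0) = -2
Entry delta = 6 - 0 = 6
Det delta = 6 * -2 = -12
New det = -12 + -12 = -24

Answer: -24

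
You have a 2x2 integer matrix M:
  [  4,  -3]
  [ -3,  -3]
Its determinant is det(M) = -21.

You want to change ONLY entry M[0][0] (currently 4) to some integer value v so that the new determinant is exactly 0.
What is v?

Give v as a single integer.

det is linear in entry M[0][0]: det = old_det + (v - 4) * C_00
Cofactor C_00 = -3
Want det = 0: -21 + (v - 4) * -3 = 0
  (v - 4) = 21 / -3 = -7
  v = 4 + (-7) = -3

Answer: -3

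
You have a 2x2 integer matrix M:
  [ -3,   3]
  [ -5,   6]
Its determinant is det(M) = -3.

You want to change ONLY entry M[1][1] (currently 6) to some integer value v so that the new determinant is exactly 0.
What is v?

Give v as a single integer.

Answer: 5

Derivation:
det is linear in entry M[1][1]: det = old_det + (v - 6) * C_11
Cofactor C_11 = -3
Want det = 0: -3 + (v - 6) * -3 = 0
  (v - 6) = 3 / -3 = -1
  v = 6 + (-1) = 5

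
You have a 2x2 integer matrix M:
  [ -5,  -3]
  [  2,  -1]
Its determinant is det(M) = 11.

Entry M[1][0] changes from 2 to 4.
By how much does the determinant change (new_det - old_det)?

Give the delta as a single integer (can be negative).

Answer: 6

Derivation:
Cofactor C_10 = 3
Entry delta = 4 - 2 = 2
Det delta = entry_delta * cofactor = 2 * 3 = 6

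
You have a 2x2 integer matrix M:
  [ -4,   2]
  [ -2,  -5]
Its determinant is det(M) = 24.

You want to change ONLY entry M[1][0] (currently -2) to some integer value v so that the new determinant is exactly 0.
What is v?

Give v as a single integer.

Answer: 10

Derivation:
det is linear in entry M[1][0]: det = old_det + (v - -2) * C_10
Cofactor C_10 = -2
Want det = 0: 24 + (v - -2) * -2 = 0
  (v - -2) = -24 / -2 = 12
  v = -2 + (12) = 10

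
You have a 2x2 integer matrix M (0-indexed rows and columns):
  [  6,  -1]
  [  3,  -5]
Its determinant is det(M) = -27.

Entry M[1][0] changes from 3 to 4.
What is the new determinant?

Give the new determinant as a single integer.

det is linear in row 1: changing M[1][0] by delta changes det by delta * cofactor(1,0).
Cofactor C_10 = (-1)^(1+0) * minor(1,0) = 1
Entry delta = 4 - 3 = 1
Det delta = 1 * 1 = 1
New det = -27 + 1 = -26

Answer: -26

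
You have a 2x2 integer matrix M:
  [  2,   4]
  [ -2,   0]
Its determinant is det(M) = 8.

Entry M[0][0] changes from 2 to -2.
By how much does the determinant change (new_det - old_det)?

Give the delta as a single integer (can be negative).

Answer: 0

Derivation:
Cofactor C_00 = 0
Entry delta = -2 - 2 = -4
Det delta = entry_delta * cofactor = -4 * 0 = 0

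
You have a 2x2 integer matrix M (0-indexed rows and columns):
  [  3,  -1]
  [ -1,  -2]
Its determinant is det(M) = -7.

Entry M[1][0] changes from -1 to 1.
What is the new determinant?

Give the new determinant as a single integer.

det is linear in row 1: changing M[1][0] by delta changes det by delta * cofactor(1,0).
Cofactor C_10 = (-1)^(1+0) * minor(1,0) = 1
Entry delta = 1 - -1 = 2
Det delta = 2 * 1 = 2
New det = -7 + 2 = -5

Answer: -5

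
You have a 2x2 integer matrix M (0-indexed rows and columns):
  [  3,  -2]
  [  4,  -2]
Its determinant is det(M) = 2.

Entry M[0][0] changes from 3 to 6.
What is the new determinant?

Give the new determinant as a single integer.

Answer: -4

Derivation:
det is linear in row 0: changing M[0][0] by delta changes det by delta * cofactor(0,0).
Cofactor C_00 = (-1)^(0+0) * minor(0,0) = -2
Entry delta = 6 - 3 = 3
Det delta = 3 * -2 = -6
New det = 2 + -6 = -4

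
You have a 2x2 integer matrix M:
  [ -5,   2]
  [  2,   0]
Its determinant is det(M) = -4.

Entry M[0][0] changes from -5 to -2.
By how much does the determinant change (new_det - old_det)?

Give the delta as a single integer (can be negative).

Answer: 0

Derivation:
Cofactor C_00 = 0
Entry delta = -2 - -5 = 3
Det delta = entry_delta * cofactor = 3 * 0 = 0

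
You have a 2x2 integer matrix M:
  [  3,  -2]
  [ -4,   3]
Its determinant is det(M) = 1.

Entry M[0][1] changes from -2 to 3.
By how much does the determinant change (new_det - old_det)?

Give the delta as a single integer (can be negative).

Cofactor C_01 = 4
Entry delta = 3 - -2 = 5
Det delta = entry_delta * cofactor = 5 * 4 = 20

Answer: 20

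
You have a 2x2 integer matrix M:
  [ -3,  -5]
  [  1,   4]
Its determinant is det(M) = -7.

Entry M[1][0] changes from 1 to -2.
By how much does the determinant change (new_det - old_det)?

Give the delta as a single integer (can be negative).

Cofactor C_10 = 5
Entry delta = -2 - 1 = -3
Det delta = entry_delta * cofactor = -3 * 5 = -15

Answer: -15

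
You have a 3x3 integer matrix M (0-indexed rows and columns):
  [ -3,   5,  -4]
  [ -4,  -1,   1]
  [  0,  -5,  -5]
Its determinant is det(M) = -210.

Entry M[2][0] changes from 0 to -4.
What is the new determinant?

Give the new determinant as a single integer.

det is linear in row 2: changing M[2][0] by delta changes det by delta * cofactor(2,0).
Cofactor C_20 = (-1)^(2+0) * minor(2,0) = 1
Entry delta = -4 - 0 = -4
Det delta = -4 * 1 = -4
New det = -210 + -4 = -214

Answer: -214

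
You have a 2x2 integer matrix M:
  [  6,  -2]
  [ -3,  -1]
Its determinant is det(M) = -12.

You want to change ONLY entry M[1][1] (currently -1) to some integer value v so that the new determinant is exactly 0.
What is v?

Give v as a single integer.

Answer: 1

Derivation:
det is linear in entry M[1][1]: det = old_det + (v - -1) * C_11
Cofactor C_11 = 6
Want det = 0: -12 + (v - -1) * 6 = 0
  (v - -1) = 12 / 6 = 2
  v = -1 + (2) = 1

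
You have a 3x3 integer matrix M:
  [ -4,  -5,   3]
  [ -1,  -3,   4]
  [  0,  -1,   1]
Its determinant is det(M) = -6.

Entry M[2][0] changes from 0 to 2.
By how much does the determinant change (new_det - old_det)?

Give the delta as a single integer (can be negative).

Answer: -22

Derivation:
Cofactor C_20 = -11
Entry delta = 2 - 0 = 2
Det delta = entry_delta * cofactor = 2 * -11 = -22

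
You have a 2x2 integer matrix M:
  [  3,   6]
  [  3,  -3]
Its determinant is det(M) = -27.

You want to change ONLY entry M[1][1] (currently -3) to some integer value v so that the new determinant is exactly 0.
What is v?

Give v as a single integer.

det is linear in entry M[1][1]: det = old_det + (v - -3) * C_11
Cofactor C_11 = 3
Want det = 0: -27 + (v - -3) * 3 = 0
  (v - -3) = 27 / 3 = 9
  v = -3 + (9) = 6

Answer: 6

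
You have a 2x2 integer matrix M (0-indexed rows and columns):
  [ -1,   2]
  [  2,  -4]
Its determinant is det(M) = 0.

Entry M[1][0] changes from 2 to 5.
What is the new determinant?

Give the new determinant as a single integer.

det is linear in row 1: changing M[1][0] by delta changes det by delta * cofactor(1,0).
Cofactor C_10 = (-1)^(1+0) * minor(1,0) = -2
Entry delta = 5 - 2 = 3
Det delta = 3 * -2 = -6
New det = 0 + -6 = -6

Answer: -6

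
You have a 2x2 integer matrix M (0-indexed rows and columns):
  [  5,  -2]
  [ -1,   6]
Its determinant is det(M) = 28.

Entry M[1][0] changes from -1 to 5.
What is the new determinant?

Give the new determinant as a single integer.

Answer: 40

Derivation:
det is linear in row 1: changing M[1][0] by delta changes det by delta * cofactor(1,0).
Cofactor C_10 = (-1)^(1+0) * minor(1,0) = 2
Entry delta = 5 - -1 = 6
Det delta = 6 * 2 = 12
New det = 28 + 12 = 40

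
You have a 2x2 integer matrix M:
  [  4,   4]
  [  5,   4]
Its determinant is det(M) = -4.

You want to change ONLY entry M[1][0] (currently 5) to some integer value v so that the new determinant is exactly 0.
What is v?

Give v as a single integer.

Answer: 4

Derivation:
det is linear in entry M[1][0]: det = old_det + (v - 5) * C_10
Cofactor C_10 = -4
Want det = 0: -4 + (v - 5) * -4 = 0
  (v - 5) = 4 / -4 = -1
  v = 5 + (-1) = 4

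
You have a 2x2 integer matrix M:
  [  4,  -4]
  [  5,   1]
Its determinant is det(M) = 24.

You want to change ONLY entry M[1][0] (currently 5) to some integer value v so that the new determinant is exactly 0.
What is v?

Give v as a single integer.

det is linear in entry M[1][0]: det = old_det + (v - 5) * C_10
Cofactor C_10 = 4
Want det = 0: 24 + (v - 5) * 4 = 0
  (v - 5) = -24 / 4 = -6
  v = 5 + (-6) = -1

Answer: -1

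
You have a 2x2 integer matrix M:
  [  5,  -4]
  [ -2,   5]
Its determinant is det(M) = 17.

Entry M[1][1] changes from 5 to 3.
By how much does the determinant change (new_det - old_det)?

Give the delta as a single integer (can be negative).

Answer: -10

Derivation:
Cofactor C_11 = 5
Entry delta = 3 - 5 = -2
Det delta = entry_delta * cofactor = -2 * 5 = -10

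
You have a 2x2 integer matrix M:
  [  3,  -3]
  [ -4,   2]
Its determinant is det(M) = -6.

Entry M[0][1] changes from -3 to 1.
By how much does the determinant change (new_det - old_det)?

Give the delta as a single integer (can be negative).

Cofactor C_01 = 4
Entry delta = 1 - -3 = 4
Det delta = entry_delta * cofactor = 4 * 4 = 16

Answer: 16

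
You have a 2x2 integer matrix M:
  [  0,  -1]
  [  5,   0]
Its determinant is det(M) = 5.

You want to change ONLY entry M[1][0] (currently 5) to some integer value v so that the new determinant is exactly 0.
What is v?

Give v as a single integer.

det is linear in entry M[1][0]: det = old_det + (v - 5) * C_10
Cofactor C_10 = 1
Want det = 0: 5 + (v - 5) * 1 = 0
  (v - 5) = -5 / 1 = -5
  v = 5 + (-5) = 0

Answer: 0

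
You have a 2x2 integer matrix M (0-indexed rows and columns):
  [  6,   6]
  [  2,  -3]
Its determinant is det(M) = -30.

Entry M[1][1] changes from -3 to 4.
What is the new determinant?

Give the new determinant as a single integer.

det is linear in row 1: changing M[1][1] by delta changes det by delta * cofactor(1,1).
Cofactor C_11 = (-1)^(1+1) * minor(1,1) = 6
Entry delta = 4 - -3 = 7
Det delta = 7 * 6 = 42
New det = -30 + 42 = 12

Answer: 12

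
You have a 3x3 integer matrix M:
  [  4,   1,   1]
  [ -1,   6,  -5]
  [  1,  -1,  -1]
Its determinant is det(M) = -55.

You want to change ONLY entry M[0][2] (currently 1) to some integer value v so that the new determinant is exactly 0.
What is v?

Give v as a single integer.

det is linear in entry M[0][2]: det = old_det + (v - 1) * C_02
Cofactor C_02 = -5
Want det = 0: -55 + (v - 1) * -5 = 0
  (v - 1) = 55 / -5 = -11
  v = 1 + (-11) = -10

Answer: -10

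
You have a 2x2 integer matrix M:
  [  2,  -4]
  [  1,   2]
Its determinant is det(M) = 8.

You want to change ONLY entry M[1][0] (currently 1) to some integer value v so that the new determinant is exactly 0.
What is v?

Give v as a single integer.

det is linear in entry M[1][0]: det = old_det + (v - 1) * C_10
Cofactor C_10 = 4
Want det = 0: 8 + (v - 1) * 4 = 0
  (v - 1) = -8 / 4 = -2
  v = 1 + (-2) = -1

Answer: -1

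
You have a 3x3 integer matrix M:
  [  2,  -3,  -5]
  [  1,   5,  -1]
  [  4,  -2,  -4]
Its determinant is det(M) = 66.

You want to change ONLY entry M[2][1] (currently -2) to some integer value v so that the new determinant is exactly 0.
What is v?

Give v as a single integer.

det is linear in entry M[2][1]: det = old_det + (v - -2) * C_21
Cofactor C_21 = -3
Want det = 0: 66 + (v - -2) * -3 = 0
  (v - -2) = -66 / -3 = 22
  v = -2 + (22) = 20

Answer: 20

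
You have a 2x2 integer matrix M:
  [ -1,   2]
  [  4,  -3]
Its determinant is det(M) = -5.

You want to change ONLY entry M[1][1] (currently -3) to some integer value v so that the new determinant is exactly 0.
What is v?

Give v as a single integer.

det is linear in entry M[1][1]: det = old_det + (v - -3) * C_11
Cofactor C_11 = -1
Want det = 0: -5 + (v - -3) * -1 = 0
  (v - -3) = 5 / -1 = -5
  v = -3 + (-5) = -8

Answer: -8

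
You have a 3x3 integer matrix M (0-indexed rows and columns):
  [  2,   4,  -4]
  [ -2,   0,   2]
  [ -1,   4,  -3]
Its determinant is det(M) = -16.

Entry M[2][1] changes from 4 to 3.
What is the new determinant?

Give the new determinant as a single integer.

Answer: -20

Derivation:
det is linear in row 2: changing M[2][1] by delta changes det by delta * cofactor(2,1).
Cofactor C_21 = (-1)^(2+1) * minor(2,1) = 4
Entry delta = 3 - 4 = -1
Det delta = -1 * 4 = -4
New det = -16 + -4 = -20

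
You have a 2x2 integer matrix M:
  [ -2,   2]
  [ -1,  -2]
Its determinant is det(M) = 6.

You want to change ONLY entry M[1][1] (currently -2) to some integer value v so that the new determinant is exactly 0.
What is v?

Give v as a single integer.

Answer: 1

Derivation:
det is linear in entry M[1][1]: det = old_det + (v - -2) * C_11
Cofactor C_11 = -2
Want det = 0: 6 + (v - -2) * -2 = 0
  (v - -2) = -6 / -2 = 3
  v = -2 + (3) = 1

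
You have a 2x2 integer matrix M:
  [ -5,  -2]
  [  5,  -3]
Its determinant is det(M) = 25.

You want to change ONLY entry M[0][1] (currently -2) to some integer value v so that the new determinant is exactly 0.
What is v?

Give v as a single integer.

Answer: 3

Derivation:
det is linear in entry M[0][1]: det = old_det + (v - -2) * C_01
Cofactor C_01 = -5
Want det = 0: 25 + (v - -2) * -5 = 0
  (v - -2) = -25 / -5 = 5
  v = -2 + (5) = 3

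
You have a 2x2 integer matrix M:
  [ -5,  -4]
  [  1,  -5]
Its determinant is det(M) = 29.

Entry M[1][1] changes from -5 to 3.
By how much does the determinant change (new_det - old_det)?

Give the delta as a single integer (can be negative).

Answer: -40

Derivation:
Cofactor C_11 = -5
Entry delta = 3 - -5 = 8
Det delta = entry_delta * cofactor = 8 * -5 = -40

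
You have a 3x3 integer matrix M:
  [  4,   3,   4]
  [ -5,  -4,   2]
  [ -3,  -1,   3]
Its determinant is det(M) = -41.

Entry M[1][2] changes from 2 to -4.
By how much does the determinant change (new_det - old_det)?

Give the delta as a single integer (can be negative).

Answer: 30

Derivation:
Cofactor C_12 = -5
Entry delta = -4 - 2 = -6
Det delta = entry_delta * cofactor = -6 * -5 = 30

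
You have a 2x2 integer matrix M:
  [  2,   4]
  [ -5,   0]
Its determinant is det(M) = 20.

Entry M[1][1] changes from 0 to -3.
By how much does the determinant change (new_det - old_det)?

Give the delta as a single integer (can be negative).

Cofactor C_11 = 2
Entry delta = -3 - 0 = -3
Det delta = entry_delta * cofactor = -3 * 2 = -6

Answer: -6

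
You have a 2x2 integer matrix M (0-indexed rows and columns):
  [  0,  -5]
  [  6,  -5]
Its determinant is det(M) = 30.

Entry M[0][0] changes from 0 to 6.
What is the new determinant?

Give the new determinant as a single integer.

Answer: 0

Derivation:
det is linear in row 0: changing M[0][0] by delta changes det by delta * cofactor(0,0).
Cofactor C_00 = (-1)^(0+0) * minor(0,0) = -5
Entry delta = 6 - 0 = 6
Det delta = 6 * -5 = -30
New det = 30 + -30 = 0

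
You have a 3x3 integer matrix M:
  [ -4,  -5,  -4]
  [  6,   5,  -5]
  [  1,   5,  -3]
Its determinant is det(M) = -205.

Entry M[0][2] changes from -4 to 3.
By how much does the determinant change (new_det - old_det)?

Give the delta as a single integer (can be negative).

Answer: 175

Derivation:
Cofactor C_02 = 25
Entry delta = 3 - -4 = 7
Det delta = entry_delta * cofactor = 7 * 25 = 175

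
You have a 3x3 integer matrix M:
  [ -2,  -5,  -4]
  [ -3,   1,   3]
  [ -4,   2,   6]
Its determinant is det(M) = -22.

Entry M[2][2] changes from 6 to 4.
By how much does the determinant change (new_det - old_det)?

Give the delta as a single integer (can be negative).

Answer: 34

Derivation:
Cofactor C_22 = -17
Entry delta = 4 - 6 = -2
Det delta = entry_delta * cofactor = -2 * -17 = 34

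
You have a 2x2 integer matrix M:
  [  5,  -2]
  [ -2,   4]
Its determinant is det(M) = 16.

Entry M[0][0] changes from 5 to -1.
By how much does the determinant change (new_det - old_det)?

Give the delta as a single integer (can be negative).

Answer: -24

Derivation:
Cofactor C_00 = 4
Entry delta = -1 - 5 = -6
Det delta = entry_delta * cofactor = -6 * 4 = -24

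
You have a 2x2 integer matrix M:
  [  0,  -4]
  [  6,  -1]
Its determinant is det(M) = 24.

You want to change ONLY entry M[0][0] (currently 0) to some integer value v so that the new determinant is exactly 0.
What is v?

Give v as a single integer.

Answer: 24

Derivation:
det is linear in entry M[0][0]: det = old_det + (v - 0) * C_00
Cofactor C_00 = -1
Want det = 0: 24 + (v - 0) * -1 = 0
  (v - 0) = -24 / -1 = 24
  v = 0 + (24) = 24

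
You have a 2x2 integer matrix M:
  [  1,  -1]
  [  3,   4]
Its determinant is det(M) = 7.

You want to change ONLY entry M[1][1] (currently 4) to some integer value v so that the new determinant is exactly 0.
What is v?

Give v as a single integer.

det is linear in entry M[1][1]: det = old_det + (v - 4) * C_11
Cofactor C_11 = 1
Want det = 0: 7 + (v - 4) * 1 = 0
  (v - 4) = -7 / 1 = -7
  v = 4 + (-7) = -3

Answer: -3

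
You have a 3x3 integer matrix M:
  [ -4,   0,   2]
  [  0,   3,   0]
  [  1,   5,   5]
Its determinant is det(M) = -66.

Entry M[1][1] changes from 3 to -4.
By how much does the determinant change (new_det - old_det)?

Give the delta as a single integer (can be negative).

Cofactor C_11 = -22
Entry delta = -4 - 3 = -7
Det delta = entry_delta * cofactor = -7 * -22 = 154

Answer: 154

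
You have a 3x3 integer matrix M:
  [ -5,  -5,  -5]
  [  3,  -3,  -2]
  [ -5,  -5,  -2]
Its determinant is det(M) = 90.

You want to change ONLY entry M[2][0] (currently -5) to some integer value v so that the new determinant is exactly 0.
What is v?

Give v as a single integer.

det is linear in entry M[2][0]: det = old_det + (v - -5) * C_20
Cofactor C_20 = -5
Want det = 0: 90 + (v - -5) * -5 = 0
  (v - -5) = -90 / -5 = 18
  v = -5 + (18) = 13

Answer: 13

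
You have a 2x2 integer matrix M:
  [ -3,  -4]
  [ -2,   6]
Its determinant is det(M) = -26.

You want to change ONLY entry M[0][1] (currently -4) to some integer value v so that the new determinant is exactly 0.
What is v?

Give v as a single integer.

Answer: 9

Derivation:
det is linear in entry M[0][1]: det = old_det + (v - -4) * C_01
Cofactor C_01 = 2
Want det = 0: -26 + (v - -4) * 2 = 0
  (v - -4) = 26 / 2 = 13
  v = -4 + (13) = 9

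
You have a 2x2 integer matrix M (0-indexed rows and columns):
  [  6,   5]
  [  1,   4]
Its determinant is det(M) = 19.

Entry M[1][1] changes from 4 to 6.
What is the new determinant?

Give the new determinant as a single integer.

det is linear in row 1: changing M[1][1] by delta changes det by delta * cofactor(1,1).
Cofactor C_11 = (-1)^(1+1) * minor(1,1) = 6
Entry delta = 6 - 4 = 2
Det delta = 2 * 6 = 12
New det = 19 + 12 = 31

Answer: 31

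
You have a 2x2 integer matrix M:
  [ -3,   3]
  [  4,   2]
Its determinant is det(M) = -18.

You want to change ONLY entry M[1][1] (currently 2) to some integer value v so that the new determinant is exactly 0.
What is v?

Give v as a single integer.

det is linear in entry M[1][1]: det = old_det + (v - 2) * C_11
Cofactor C_11 = -3
Want det = 0: -18 + (v - 2) * -3 = 0
  (v - 2) = 18 / -3 = -6
  v = 2 + (-6) = -4

Answer: -4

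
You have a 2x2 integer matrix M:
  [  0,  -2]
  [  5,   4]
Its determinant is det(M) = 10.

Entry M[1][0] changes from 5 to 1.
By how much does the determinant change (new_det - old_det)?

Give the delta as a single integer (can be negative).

Answer: -8

Derivation:
Cofactor C_10 = 2
Entry delta = 1 - 5 = -4
Det delta = entry_delta * cofactor = -4 * 2 = -8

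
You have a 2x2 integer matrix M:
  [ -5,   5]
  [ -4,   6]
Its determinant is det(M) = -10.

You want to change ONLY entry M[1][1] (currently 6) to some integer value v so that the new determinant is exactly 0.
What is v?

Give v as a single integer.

det is linear in entry M[1][1]: det = old_det + (v - 6) * C_11
Cofactor C_11 = -5
Want det = 0: -10 + (v - 6) * -5 = 0
  (v - 6) = 10 / -5 = -2
  v = 6 + (-2) = 4

Answer: 4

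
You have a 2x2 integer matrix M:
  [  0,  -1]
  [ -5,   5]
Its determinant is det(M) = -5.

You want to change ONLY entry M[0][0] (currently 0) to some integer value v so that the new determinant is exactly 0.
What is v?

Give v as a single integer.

Answer: 1

Derivation:
det is linear in entry M[0][0]: det = old_det + (v - 0) * C_00
Cofactor C_00 = 5
Want det = 0: -5 + (v - 0) * 5 = 0
  (v - 0) = 5 / 5 = 1
  v = 0 + (1) = 1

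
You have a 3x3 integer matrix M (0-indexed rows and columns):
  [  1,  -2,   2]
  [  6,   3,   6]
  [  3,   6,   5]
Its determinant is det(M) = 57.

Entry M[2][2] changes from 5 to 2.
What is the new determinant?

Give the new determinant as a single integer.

det is linear in row 2: changing M[2][2] by delta changes det by delta * cofactor(2,2).
Cofactor C_22 = (-1)^(2+2) * minor(2,2) = 15
Entry delta = 2 - 5 = -3
Det delta = -3 * 15 = -45
New det = 57 + -45 = 12

Answer: 12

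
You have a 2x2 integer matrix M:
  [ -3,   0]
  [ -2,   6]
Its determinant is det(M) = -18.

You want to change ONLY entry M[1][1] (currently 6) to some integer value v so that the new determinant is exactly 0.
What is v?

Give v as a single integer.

det is linear in entry M[1][1]: det = old_det + (v - 6) * C_11
Cofactor C_11 = -3
Want det = 0: -18 + (v - 6) * -3 = 0
  (v - 6) = 18 / -3 = -6
  v = 6 + (-6) = 0

Answer: 0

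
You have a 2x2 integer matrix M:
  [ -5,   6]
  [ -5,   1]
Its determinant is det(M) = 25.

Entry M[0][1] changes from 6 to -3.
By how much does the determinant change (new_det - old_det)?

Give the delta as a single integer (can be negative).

Answer: -45

Derivation:
Cofactor C_01 = 5
Entry delta = -3 - 6 = -9
Det delta = entry_delta * cofactor = -9 * 5 = -45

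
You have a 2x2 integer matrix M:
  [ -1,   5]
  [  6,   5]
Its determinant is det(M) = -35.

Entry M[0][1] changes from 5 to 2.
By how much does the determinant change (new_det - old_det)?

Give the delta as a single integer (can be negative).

Cofactor C_01 = -6
Entry delta = 2 - 5 = -3
Det delta = entry_delta * cofactor = -3 * -6 = 18

Answer: 18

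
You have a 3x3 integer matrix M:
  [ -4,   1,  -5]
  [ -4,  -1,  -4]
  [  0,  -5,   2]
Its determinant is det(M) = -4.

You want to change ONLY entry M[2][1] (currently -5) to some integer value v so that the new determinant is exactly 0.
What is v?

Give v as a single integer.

det is linear in entry M[2][1]: det = old_det + (v - -5) * C_21
Cofactor C_21 = 4
Want det = 0: -4 + (v - -5) * 4 = 0
  (v - -5) = 4 / 4 = 1
  v = -5 + (1) = -4

Answer: -4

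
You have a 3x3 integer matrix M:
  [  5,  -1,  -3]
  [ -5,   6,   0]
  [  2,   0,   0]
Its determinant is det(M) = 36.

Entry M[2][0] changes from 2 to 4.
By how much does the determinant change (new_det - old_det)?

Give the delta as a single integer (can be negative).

Answer: 36

Derivation:
Cofactor C_20 = 18
Entry delta = 4 - 2 = 2
Det delta = entry_delta * cofactor = 2 * 18 = 36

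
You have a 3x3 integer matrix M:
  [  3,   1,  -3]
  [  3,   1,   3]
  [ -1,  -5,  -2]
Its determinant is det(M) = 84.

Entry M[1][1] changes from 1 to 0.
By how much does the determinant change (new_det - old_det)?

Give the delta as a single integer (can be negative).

Cofactor C_11 = -9
Entry delta = 0 - 1 = -1
Det delta = entry_delta * cofactor = -1 * -9 = 9

Answer: 9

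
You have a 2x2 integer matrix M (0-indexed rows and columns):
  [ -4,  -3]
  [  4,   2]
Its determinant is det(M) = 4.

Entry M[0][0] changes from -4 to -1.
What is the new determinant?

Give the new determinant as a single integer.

Answer: 10

Derivation:
det is linear in row 0: changing M[0][0] by delta changes det by delta * cofactor(0,0).
Cofactor C_00 = (-1)^(0+0) * minor(0,0) = 2
Entry delta = -1 - -4 = 3
Det delta = 3 * 2 = 6
New det = 4 + 6 = 10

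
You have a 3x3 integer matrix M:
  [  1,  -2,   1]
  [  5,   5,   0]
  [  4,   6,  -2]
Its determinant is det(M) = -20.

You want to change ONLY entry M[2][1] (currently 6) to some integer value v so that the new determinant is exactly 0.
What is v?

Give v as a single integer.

det is linear in entry M[2][1]: det = old_det + (v - 6) * C_21
Cofactor C_21 = 5
Want det = 0: -20 + (v - 6) * 5 = 0
  (v - 6) = 20 / 5 = 4
  v = 6 + (4) = 10

Answer: 10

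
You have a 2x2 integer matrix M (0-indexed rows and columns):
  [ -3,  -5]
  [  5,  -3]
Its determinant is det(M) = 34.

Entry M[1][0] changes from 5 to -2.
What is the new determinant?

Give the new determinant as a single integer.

Answer: -1

Derivation:
det is linear in row 1: changing M[1][0] by delta changes det by delta * cofactor(1,0).
Cofactor C_10 = (-1)^(1+0) * minor(1,0) = 5
Entry delta = -2 - 5 = -7
Det delta = -7 * 5 = -35
New det = 34 + -35 = -1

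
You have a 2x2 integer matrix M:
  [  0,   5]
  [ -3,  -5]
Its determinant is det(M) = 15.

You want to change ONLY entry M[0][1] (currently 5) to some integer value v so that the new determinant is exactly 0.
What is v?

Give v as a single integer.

Answer: 0

Derivation:
det is linear in entry M[0][1]: det = old_det + (v - 5) * C_01
Cofactor C_01 = 3
Want det = 0: 15 + (v - 5) * 3 = 0
  (v - 5) = -15 / 3 = -5
  v = 5 + (-5) = 0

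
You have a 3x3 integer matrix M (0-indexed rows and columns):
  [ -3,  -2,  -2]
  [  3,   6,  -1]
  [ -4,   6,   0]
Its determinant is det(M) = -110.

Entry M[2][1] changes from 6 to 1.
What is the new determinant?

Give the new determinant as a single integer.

Answer: -65

Derivation:
det is linear in row 2: changing M[2][1] by delta changes det by delta * cofactor(2,1).
Cofactor C_21 = (-1)^(2+1) * minor(2,1) = -9
Entry delta = 1 - 6 = -5
Det delta = -5 * -9 = 45
New det = -110 + 45 = -65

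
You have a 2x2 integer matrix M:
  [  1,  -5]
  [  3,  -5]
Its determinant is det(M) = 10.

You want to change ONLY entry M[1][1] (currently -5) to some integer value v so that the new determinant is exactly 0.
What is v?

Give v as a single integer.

det is linear in entry M[1][1]: det = old_det + (v - -5) * C_11
Cofactor C_11 = 1
Want det = 0: 10 + (v - -5) * 1 = 0
  (v - -5) = -10 / 1 = -10
  v = -5 + (-10) = -15

Answer: -15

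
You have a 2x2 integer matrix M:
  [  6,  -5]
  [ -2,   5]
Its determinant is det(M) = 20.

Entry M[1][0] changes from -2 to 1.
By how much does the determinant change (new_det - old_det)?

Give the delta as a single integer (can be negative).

Cofactor C_10 = 5
Entry delta = 1 - -2 = 3
Det delta = entry_delta * cofactor = 3 * 5 = 15

Answer: 15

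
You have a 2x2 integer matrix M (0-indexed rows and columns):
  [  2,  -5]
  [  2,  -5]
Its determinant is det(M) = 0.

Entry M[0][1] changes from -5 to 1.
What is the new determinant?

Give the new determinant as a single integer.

Answer: -12

Derivation:
det is linear in row 0: changing M[0][1] by delta changes det by delta * cofactor(0,1).
Cofactor C_01 = (-1)^(0+1) * minor(0,1) = -2
Entry delta = 1 - -5 = 6
Det delta = 6 * -2 = -12
New det = 0 + -12 = -12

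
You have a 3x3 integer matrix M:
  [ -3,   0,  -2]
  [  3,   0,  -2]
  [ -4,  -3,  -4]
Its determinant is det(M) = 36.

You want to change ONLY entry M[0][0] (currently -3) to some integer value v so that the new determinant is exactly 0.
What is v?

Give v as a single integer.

Answer: 3

Derivation:
det is linear in entry M[0][0]: det = old_det + (v - -3) * C_00
Cofactor C_00 = -6
Want det = 0: 36 + (v - -3) * -6 = 0
  (v - -3) = -36 / -6 = 6
  v = -3 + (6) = 3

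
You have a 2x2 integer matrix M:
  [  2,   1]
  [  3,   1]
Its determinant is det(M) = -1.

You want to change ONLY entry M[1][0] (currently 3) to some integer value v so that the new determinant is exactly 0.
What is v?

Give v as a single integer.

det is linear in entry M[1][0]: det = old_det + (v - 3) * C_10
Cofactor C_10 = -1
Want det = 0: -1 + (v - 3) * -1 = 0
  (v - 3) = 1 / -1 = -1
  v = 3 + (-1) = 2

Answer: 2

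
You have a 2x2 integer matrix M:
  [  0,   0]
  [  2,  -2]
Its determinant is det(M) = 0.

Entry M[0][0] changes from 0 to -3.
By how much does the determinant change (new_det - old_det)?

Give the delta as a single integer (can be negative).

Answer: 6

Derivation:
Cofactor C_00 = -2
Entry delta = -3 - 0 = -3
Det delta = entry_delta * cofactor = -3 * -2 = 6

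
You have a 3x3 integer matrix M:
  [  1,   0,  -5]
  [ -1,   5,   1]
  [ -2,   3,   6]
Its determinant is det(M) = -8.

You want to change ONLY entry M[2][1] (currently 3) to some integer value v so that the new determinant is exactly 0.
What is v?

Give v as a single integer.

det is linear in entry M[2][1]: det = old_det + (v - 3) * C_21
Cofactor C_21 = 4
Want det = 0: -8 + (v - 3) * 4 = 0
  (v - 3) = 8 / 4 = 2
  v = 3 + (2) = 5

Answer: 5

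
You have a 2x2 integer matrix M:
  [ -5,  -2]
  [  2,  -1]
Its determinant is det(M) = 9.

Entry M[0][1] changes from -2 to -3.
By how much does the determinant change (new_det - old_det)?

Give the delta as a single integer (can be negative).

Cofactor C_01 = -2
Entry delta = -3 - -2 = -1
Det delta = entry_delta * cofactor = -1 * -2 = 2

Answer: 2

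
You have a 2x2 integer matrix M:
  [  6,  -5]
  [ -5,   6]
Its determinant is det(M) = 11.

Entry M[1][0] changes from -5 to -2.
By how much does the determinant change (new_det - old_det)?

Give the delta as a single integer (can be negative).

Answer: 15

Derivation:
Cofactor C_10 = 5
Entry delta = -2 - -5 = 3
Det delta = entry_delta * cofactor = 3 * 5 = 15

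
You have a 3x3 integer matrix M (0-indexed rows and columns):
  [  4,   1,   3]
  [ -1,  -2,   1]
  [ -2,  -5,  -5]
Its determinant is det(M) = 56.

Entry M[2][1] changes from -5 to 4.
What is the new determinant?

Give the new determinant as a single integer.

det is linear in row 2: changing M[2][1] by delta changes det by delta * cofactor(2,1).
Cofactor C_21 = (-1)^(2+1) * minor(2,1) = -7
Entry delta = 4 - -5 = 9
Det delta = 9 * -7 = -63
New det = 56 + -63 = -7

Answer: -7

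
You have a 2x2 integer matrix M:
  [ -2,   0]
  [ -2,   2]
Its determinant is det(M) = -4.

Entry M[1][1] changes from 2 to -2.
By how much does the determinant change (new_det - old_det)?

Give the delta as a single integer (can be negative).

Cofactor C_11 = -2
Entry delta = -2 - 2 = -4
Det delta = entry_delta * cofactor = -4 * -2 = 8

Answer: 8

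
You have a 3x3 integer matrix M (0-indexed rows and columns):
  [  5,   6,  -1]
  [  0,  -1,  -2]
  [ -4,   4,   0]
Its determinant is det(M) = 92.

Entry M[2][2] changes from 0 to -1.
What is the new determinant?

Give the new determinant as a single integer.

det is linear in row 2: changing M[2][2] by delta changes det by delta * cofactor(2,2).
Cofactor C_22 = (-1)^(2+2) * minor(2,2) = -5
Entry delta = -1 - 0 = -1
Det delta = -1 * -5 = 5
New det = 92 + 5 = 97

Answer: 97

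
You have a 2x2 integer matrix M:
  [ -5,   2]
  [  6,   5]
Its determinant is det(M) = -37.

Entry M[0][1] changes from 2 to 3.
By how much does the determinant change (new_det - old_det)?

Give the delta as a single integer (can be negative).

Answer: -6

Derivation:
Cofactor C_01 = -6
Entry delta = 3 - 2 = 1
Det delta = entry_delta * cofactor = 1 * -6 = -6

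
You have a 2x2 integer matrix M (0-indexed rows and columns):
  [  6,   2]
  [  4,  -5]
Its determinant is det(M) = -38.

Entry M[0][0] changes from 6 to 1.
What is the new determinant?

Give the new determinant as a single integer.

Answer: -13

Derivation:
det is linear in row 0: changing M[0][0] by delta changes det by delta * cofactor(0,0).
Cofactor C_00 = (-1)^(0+0) * minor(0,0) = -5
Entry delta = 1 - 6 = -5
Det delta = -5 * -5 = 25
New det = -38 + 25 = -13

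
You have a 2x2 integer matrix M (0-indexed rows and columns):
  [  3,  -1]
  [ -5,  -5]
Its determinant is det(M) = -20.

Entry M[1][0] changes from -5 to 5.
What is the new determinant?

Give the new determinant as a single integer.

det is linear in row 1: changing M[1][0] by delta changes det by delta * cofactor(1,0).
Cofactor C_10 = (-1)^(1+0) * minor(1,0) = 1
Entry delta = 5 - -5 = 10
Det delta = 10 * 1 = 10
New det = -20 + 10 = -10

Answer: -10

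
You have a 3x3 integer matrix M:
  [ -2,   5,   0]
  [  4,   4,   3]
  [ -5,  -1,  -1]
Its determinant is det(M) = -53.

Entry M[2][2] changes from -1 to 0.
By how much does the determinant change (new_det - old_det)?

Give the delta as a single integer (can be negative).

Cofactor C_22 = -28
Entry delta = 0 - -1 = 1
Det delta = entry_delta * cofactor = 1 * -28 = -28

Answer: -28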